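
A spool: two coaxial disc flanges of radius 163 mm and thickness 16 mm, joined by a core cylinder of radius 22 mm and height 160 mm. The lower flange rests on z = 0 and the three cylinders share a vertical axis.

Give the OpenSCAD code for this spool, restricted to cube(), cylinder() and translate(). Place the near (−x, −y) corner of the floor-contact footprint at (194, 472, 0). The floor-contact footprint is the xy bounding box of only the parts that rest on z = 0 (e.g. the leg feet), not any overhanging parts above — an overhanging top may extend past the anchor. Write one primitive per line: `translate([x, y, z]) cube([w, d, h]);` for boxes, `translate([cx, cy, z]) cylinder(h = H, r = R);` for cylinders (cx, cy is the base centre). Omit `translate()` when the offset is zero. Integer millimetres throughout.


translate([357, 635, 0]) cylinder(h = 16, r = 163);
translate([357, 635, 16]) cylinder(h = 160, r = 22);
translate([357, 635, 176]) cylinder(h = 16, r = 163);


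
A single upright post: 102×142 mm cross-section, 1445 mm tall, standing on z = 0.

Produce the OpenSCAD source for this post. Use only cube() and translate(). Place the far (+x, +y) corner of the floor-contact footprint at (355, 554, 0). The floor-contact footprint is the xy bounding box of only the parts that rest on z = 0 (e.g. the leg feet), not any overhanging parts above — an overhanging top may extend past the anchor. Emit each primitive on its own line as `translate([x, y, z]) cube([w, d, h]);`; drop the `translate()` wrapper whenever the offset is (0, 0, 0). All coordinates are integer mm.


translate([253, 412, 0]) cube([102, 142, 1445]);


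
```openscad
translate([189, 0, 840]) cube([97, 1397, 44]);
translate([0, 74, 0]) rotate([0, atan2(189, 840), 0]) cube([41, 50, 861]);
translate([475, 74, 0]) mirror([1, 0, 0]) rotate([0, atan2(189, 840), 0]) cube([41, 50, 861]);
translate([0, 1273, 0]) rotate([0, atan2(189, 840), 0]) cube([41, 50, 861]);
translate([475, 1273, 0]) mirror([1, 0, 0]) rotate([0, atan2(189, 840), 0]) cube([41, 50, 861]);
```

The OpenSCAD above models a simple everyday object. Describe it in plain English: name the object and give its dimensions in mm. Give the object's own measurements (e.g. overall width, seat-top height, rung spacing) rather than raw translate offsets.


A sawhorse. A 97×1397×44 mm beam (x, y, z) sits on two A-frame leg pairs. Each pair is two raked legs of 41×50 mm section (50 mm along y) splaying symmetrically in x. Each leg rises 840 mm vertically over 189 mm of horizontal reach and is 861 mm long along its own axis. Every leg's outer bottom edge rests on the floor and its outer top edge meets a bottom edge of the beam — the left legs (tilting toward +x) meet the beam's −x bottom edge, the right legs (their mirror images, tilting toward −x) meet its +x bottom edge — so the leg tops tuck under the beam, the beam's underside is 840 mm above the floor, and the feet are 475 mm apart outside-to-outside with the beam centred between them. The two leg pairs are set in 74 mm from either end of the beam.


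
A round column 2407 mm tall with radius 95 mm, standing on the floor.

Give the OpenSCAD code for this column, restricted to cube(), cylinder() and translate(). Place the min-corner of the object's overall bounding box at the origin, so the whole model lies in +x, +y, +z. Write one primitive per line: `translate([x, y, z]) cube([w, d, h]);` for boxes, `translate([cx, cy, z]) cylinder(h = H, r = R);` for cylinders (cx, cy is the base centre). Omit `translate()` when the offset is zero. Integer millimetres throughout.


translate([95, 95, 0]) cylinder(h = 2407, r = 95);


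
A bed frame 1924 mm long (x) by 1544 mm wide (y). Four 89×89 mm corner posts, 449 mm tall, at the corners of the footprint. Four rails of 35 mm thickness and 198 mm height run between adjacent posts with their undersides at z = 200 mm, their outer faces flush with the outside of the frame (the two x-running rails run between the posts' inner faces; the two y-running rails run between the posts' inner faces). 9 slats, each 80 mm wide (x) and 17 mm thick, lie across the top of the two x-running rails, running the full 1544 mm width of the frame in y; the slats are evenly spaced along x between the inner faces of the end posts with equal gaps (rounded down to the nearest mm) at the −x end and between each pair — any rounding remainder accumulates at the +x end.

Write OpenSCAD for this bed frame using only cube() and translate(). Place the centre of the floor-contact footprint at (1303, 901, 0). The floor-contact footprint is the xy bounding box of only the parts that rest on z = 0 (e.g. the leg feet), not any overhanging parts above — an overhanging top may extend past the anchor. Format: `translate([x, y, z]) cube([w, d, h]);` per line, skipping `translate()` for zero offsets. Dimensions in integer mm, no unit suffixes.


translate([341, 129, 0]) cube([89, 89, 449]);
translate([341, 1584, 0]) cube([89, 89, 449]);
translate([2176, 129, 0]) cube([89, 89, 449]);
translate([2176, 1584, 0]) cube([89, 89, 449]);
translate([430, 129, 200]) cube([1746, 35, 198]);
translate([430, 1638, 200]) cube([1746, 35, 198]);
translate([341, 218, 200]) cube([35, 1366, 198]);
translate([2230, 218, 200]) cube([35, 1366, 198]);
translate([532, 129, 398]) cube([80, 1544, 17]);
translate([714, 129, 398]) cube([80, 1544, 17]);
translate([896, 129, 398]) cube([80, 1544, 17]);
translate([1078, 129, 398]) cube([80, 1544, 17]);
translate([1260, 129, 398]) cube([80, 1544, 17]);
translate([1442, 129, 398]) cube([80, 1544, 17]);
translate([1624, 129, 398]) cube([80, 1544, 17]);
translate([1806, 129, 398]) cube([80, 1544, 17]);
translate([1988, 129, 398]) cube([80, 1544, 17]);


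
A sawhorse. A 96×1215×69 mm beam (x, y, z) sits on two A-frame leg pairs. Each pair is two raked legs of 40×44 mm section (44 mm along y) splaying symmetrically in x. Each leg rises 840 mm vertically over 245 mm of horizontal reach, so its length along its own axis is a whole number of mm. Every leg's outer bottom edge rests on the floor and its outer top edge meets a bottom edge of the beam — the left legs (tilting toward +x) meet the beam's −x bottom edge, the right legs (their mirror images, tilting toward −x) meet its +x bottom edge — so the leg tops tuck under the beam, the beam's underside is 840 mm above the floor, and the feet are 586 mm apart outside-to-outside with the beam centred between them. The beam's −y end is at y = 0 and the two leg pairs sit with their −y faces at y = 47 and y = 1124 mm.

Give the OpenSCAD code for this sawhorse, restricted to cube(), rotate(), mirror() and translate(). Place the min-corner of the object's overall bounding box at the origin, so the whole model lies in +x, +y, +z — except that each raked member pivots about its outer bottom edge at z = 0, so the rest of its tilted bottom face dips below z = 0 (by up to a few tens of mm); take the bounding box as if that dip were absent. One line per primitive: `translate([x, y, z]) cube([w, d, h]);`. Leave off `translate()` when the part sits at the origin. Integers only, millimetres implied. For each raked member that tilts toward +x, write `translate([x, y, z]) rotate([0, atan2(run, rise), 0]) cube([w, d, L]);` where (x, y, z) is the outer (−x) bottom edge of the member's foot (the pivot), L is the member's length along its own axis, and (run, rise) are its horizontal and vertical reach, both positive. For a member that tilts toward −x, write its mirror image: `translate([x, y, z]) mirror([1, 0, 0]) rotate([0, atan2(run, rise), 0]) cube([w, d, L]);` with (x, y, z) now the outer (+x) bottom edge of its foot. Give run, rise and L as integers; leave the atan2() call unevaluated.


// leg length = √(245² + 840²) = 875
// right-leg outer foot x = 2·245 + 96 = 586
// beam min-corner = (245, 0, 840)
translate([245, 0, 840]) cube([96, 1215, 69]);
translate([0, 47, 0]) rotate([0, atan2(245, 840), 0]) cube([40, 44, 875]);
translate([586, 47, 0]) mirror([1, 0, 0]) rotate([0, atan2(245, 840), 0]) cube([40, 44, 875]);
translate([0, 1124, 0]) rotate([0, atan2(245, 840), 0]) cube([40, 44, 875]);
translate([586, 1124, 0]) mirror([1, 0, 0]) rotate([0, atan2(245, 840), 0]) cube([40, 44, 875]);


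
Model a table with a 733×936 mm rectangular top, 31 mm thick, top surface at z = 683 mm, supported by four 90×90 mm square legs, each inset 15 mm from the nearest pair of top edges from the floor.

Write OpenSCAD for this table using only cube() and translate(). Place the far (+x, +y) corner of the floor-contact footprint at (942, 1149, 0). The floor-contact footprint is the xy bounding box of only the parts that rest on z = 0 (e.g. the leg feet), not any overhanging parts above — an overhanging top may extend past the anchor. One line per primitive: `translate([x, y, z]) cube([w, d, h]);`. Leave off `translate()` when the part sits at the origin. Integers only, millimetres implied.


translate([224, 228, 652]) cube([733, 936, 31]);
translate([239, 243, 0]) cube([90, 90, 652]);
translate([852, 243, 0]) cube([90, 90, 652]);
translate([239, 1059, 0]) cube([90, 90, 652]);
translate([852, 1059, 0]) cube([90, 90, 652]);


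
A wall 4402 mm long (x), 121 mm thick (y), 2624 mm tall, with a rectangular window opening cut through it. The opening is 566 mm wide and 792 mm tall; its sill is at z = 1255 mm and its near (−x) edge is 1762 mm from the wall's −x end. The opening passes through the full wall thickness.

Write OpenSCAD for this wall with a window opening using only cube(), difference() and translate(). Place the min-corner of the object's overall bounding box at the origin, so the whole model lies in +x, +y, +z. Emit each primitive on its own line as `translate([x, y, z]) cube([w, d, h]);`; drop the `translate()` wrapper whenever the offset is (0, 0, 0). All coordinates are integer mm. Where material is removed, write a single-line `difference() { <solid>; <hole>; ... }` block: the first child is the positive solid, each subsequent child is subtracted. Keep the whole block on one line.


difference() { cube([4402, 121, 2624]); translate([1762, 0, 1255]) cube([566, 121, 792]); }


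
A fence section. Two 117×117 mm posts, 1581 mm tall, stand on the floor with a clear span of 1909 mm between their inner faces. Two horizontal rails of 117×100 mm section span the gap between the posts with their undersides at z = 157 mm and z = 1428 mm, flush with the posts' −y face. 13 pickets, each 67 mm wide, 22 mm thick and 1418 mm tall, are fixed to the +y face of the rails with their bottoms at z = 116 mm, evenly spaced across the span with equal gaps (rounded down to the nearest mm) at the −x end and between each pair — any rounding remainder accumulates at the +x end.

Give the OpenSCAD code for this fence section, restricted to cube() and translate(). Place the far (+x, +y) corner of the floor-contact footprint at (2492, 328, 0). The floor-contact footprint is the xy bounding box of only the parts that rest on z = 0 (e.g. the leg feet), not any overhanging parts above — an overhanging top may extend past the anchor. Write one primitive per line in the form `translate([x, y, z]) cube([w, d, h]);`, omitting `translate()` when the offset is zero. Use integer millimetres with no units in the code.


translate([349, 211, 0]) cube([117, 117, 1581]);
translate([2375, 211, 0]) cube([117, 117, 1581]);
translate([466, 211, 157]) cube([1909, 117, 100]);
translate([466, 211, 1428]) cube([1909, 117, 100]);
translate([540, 328, 116]) cube([67, 22, 1418]);
translate([681, 328, 116]) cube([67, 22, 1418]);
translate([822, 328, 116]) cube([67, 22, 1418]);
translate([963, 328, 116]) cube([67, 22, 1418]);
translate([1104, 328, 116]) cube([67, 22, 1418]);
translate([1245, 328, 116]) cube([67, 22, 1418]);
translate([1386, 328, 116]) cube([67, 22, 1418]);
translate([1527, 328, 116]) cube([67, 22, 1418]);
translate([1668, 328, 116]) cube([67, 22, 1418]);
translate([1809, 328, 116]) cube([67, 22, 1418]);
translate([1950, 328, 116]) cube([67, 22, 1418]);
translate([2091, 328, 116]) cube([67, 22, 1418]);
translate([2232, 328, 116]) cube([67, 22, 1418]);


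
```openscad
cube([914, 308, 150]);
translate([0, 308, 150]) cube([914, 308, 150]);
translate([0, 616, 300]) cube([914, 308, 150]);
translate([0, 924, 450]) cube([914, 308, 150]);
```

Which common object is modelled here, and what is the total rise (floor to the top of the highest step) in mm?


A staircase. The total rise is 600 mm.

4 identical blocks, each offset up and back from the previous — a staircase. Each step is 150 mm tall and there are 4 of them, so the total rise is 4 × 150 = 600 mm.


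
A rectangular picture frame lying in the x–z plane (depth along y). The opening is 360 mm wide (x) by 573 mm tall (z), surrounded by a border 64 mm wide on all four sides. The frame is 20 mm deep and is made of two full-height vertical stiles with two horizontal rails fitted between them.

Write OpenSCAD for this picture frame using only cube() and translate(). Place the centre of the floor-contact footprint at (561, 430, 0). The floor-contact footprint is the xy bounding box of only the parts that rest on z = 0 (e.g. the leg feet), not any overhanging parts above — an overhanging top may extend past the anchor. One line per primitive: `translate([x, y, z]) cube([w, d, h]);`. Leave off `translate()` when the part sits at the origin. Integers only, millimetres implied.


translate([317, 420, 0]) cube([64, 20, 701]);
translate([741, 420, 0]) cube([64, 20, 701]);
translate([381, 420, 0]) cube([360, 20, 64]);
translate([381, 420, 637]) cube([360, 20, 64]);


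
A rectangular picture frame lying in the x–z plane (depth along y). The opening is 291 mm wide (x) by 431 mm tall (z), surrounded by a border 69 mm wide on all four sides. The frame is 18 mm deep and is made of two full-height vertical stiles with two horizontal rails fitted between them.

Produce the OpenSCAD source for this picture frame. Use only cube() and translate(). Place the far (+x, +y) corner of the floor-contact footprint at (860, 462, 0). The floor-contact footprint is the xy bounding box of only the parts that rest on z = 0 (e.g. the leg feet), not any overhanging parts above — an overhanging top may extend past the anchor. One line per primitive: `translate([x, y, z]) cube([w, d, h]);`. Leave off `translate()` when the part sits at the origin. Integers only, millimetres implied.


translate([431, 444, 0]) cube([69, 18, 569]);
translate([791, 444, 0]) cube([69, 18, 569]);
translate([500, 444, 0]) cube([291, 18, 69]);
translate([500, 444, 500]) cube([291, 18, 69]);


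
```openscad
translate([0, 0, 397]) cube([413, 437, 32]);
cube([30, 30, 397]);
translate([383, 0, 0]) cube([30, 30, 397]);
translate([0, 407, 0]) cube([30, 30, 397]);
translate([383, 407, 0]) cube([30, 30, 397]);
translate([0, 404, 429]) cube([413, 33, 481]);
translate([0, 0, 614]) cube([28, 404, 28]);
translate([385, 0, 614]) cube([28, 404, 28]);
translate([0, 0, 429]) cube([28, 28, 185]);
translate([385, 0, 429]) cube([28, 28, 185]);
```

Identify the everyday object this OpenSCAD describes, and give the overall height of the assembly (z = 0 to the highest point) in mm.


A chair. The overall height is 910 mm.

A slab on four corner posts with a tall panel at the back — a chair. The seat slab sits at z = 397 with thickness 32, and the 481 mm backrest starts at the seat top, so the overall height is 397 + 32 + 481 = 910 mm.


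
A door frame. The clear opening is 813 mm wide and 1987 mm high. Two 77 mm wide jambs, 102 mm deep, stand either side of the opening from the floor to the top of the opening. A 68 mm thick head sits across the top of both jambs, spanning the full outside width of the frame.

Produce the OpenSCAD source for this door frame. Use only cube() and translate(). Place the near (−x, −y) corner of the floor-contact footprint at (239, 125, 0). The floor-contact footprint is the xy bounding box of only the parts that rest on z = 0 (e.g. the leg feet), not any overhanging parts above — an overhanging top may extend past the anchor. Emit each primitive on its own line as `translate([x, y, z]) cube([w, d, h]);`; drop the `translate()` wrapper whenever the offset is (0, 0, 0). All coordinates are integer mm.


translate([239, 125, 0]) cube([77, 102, 1987]);
translate([1129, 125, 0]) cube([77, 102, 1987]);
translate([239, 125, 1987]) cube([967, 102, 68]);


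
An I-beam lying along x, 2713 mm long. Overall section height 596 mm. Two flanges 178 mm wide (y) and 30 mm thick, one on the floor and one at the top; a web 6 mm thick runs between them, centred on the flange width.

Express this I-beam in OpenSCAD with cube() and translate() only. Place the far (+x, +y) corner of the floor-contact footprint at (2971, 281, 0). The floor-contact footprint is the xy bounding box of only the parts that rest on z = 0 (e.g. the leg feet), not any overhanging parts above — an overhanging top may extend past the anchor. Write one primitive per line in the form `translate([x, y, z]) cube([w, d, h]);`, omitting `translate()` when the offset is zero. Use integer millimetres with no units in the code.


translate([258, 103, 0]) cube([2713, 178, 30]);
translate([258, 189, 30]) cube([2713, 6, 536]);
translate([258, 103, 566]) cube([2713, 178, 30]);


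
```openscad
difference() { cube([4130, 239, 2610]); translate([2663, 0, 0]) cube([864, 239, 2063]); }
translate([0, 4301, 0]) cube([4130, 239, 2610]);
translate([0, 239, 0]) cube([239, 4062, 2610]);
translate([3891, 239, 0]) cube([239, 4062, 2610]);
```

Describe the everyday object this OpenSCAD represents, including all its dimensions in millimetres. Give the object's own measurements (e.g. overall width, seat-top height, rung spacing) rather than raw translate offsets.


A single room: four walls, each 2610 mm tall and 239 mm thick, enclosing an outside footprint 4130×4540 mm (x × y), no floor or roof. The front and back walls (−y and +y sides) run the full x-width; the side walls fit between their inner faces. A door opening 864 mm wide and 2063 mm tall is cut through the front wall from the floor up, its −x edge 2663 mm from the wall's −x end.


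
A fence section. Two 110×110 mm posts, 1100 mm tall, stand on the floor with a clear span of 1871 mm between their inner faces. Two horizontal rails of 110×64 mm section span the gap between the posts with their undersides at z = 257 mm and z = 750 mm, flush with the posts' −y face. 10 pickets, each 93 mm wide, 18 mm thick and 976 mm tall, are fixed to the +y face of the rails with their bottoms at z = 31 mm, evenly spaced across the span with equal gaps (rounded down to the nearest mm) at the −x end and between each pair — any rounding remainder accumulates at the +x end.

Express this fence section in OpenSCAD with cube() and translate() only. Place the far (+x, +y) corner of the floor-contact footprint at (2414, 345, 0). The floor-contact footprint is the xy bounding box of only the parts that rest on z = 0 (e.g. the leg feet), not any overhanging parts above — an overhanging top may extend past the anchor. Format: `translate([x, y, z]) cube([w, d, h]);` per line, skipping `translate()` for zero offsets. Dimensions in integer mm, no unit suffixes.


translate([323, 235, 0]) cube([110, 110, 1100]);
translate([2304, 235, 0]) cube([110, 110, 1100]);
translate([433, 235, 257]) cube([1871, 110, 64]);
translate([433, 235, 750]) cube([1871, 110, 64]);
translate([518, 345, 31]) cube([93, 18, 976]);
translate([696, 345, 31]) cube([93, 18, 976]);
translate([874, 345, 31]) cube([93, 18, 976]);
translate([1052, 345, 31]) cube([93, 18, 976]);
translate([1230, 345, 31]) cube([93, 18, 976]);
translate([1408, 345, 31]) cube([93, 18, 976]);
translate([1586, 345, 31]) cube([93, 18, 976]);
translate([1764, 345, 31]) cube([93, 18, 976]);
translate([1942, 345, 31]) cube([93, 18, 976]);
translate([2120, 345, 31]) cube([93, 18, 976]);


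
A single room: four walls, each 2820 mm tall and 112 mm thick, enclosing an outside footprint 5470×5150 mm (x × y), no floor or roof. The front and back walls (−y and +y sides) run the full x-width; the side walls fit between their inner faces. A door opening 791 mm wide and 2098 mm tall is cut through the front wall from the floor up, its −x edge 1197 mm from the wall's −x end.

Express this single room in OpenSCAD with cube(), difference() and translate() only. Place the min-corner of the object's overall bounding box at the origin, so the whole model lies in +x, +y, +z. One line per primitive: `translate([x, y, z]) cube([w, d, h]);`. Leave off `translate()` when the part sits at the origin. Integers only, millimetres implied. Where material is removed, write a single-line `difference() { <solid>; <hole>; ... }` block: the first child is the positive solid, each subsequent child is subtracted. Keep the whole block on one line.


difference() { cube([5470, 112, 2820]); translate([1197, 0, 0]) cube([791, 112, 2098]); }
translate([0, 5038, 0]) cube([5470, 112, 2820]);
translate([0, 112, 0]) cube([112, 4926, 2820]);
translate([5358, 112, 0]) cube([112, 4926, 2820]);


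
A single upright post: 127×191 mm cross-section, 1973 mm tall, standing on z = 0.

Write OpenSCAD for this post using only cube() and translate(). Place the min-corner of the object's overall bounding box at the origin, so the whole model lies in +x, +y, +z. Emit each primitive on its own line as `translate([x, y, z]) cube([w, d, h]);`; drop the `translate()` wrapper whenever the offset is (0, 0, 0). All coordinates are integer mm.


cube([127, 191, 1973]);


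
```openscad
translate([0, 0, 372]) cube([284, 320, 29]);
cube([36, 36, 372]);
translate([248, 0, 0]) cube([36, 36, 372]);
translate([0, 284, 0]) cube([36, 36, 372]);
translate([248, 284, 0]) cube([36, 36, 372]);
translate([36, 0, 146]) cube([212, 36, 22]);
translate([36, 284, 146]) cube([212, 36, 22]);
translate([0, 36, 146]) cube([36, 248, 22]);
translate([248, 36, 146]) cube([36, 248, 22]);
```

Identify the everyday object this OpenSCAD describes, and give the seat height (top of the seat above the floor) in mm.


A stool. The seat height is 401 mm.

A 284×320×29 slab at z = 372 on four corner posts — a stool. The seat top is 372 + 29 = 401 mm.


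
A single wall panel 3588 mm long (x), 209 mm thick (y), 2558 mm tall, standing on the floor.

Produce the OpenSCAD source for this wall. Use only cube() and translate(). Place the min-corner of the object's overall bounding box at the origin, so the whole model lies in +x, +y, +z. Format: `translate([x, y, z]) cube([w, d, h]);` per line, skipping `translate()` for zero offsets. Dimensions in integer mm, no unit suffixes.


cube([3588, 209, 2558]);


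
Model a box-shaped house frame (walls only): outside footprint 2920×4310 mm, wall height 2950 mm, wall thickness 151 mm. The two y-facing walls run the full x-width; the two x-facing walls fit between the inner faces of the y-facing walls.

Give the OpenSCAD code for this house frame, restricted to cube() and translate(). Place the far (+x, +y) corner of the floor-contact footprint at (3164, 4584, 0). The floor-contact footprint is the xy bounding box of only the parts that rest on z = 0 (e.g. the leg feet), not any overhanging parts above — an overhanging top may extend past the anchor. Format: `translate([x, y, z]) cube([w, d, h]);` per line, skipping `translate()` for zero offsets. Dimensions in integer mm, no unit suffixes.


translate([244, 274, 0]) cube([2920, 151, 2950]);
translate([244, 4433, 0]) cube([2920, 151, 2950]);
translate([244, 425, 0]) cube([151, 4008, 2950]);
translate([3013, 425, 0]) cube([151, 4008, 2950]);


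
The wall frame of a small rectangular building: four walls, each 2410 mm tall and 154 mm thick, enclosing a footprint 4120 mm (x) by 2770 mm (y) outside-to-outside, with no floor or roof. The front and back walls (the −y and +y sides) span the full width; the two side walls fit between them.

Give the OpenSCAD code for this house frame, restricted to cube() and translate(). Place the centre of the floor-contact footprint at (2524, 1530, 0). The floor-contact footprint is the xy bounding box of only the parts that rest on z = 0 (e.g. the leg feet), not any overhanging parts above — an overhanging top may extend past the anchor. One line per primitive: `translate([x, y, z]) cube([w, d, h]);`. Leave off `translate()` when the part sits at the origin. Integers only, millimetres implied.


translate([464, 145, 0]) cube([4120, 154, 2410]);
translate([464, 2761, 0]) cube([4120, 154, 2410]);
translate([464, 299, 0]) cube([154, 2462, 2410]);
translate([4430, 299, 0]) cube([154, 2462, 2410]);


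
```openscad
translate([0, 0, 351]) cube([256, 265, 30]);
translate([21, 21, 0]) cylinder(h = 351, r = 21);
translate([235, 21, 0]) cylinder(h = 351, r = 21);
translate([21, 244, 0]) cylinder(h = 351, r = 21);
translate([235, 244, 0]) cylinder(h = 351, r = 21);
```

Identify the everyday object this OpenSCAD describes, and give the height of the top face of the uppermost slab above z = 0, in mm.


A stool. The seat height is 381 mm.

A 256×265×30 slab at z = 351 on four corner cylinders — a stool. The seat top is 351 + 30 = 381 mm.


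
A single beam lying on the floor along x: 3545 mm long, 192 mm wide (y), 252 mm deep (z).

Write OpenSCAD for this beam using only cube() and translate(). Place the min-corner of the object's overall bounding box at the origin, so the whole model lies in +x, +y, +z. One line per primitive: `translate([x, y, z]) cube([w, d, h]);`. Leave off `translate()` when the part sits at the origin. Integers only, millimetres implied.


cube([3545, 192, 252]);


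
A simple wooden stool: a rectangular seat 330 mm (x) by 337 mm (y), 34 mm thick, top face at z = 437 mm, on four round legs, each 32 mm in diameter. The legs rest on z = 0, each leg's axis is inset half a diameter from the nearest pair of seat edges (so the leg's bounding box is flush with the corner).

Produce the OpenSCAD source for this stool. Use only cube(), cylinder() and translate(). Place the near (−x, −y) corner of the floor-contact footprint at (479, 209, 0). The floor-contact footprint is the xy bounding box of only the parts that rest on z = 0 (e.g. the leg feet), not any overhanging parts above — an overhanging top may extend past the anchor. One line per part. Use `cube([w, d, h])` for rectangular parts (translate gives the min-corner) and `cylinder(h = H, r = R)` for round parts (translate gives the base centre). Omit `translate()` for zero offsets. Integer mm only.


translate([479, 209, 403]) cube([330, 337, 34]);
translate([495, 225, 0]) cylinder(h = 403, r = 16);
translate([793, 225, 0]) cylinder(h = 403, r = 16);
translate([495, 530, 0]) cylinder(h = 403, r = 16);
translate([793, 530, 0]) cylinder(h = 403, r = 16);


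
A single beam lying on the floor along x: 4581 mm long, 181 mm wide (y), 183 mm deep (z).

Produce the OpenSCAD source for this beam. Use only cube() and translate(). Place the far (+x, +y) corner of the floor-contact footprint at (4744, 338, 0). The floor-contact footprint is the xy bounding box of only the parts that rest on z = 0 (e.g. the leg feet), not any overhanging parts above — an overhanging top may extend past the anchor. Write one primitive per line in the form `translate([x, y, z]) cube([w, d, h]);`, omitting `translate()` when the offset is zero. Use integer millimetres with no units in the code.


translate([163, 157, 0]) cube([4581, 181, 183]);


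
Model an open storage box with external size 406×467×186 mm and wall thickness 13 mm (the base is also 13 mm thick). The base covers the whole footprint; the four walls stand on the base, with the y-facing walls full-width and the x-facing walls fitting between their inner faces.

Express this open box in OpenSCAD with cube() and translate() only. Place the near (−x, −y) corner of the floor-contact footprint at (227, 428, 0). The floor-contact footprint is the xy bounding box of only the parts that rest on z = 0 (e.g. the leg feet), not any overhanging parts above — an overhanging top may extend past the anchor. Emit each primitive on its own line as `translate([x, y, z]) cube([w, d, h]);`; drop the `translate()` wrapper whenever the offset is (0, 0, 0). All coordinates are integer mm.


translate([227, 428, 0]) cube([406, 467, 13]);
translate([227, 428, 13]) cube([406, 13, 173]);
translate([227, 882, 13]) cube([406, 13, 173]);
translate([227, 441, 13]) cube([13, 441, 173]);
translate([620, 441, 13]) cube([13, 441, 173]);


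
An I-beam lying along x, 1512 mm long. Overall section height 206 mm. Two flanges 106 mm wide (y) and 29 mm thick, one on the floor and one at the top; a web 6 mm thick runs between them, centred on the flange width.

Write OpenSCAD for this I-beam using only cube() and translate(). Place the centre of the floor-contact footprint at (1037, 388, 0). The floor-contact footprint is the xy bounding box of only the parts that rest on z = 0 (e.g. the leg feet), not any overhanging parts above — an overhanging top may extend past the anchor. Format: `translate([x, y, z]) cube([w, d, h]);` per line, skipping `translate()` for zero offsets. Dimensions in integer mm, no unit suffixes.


translate([281, 335, 0]) cube([1512, 106, 29]);
translate([281, 385, 29]) cube([1512, 6, 148]);
translate([281, 335, 177]) cube([1512, 106, 29]);


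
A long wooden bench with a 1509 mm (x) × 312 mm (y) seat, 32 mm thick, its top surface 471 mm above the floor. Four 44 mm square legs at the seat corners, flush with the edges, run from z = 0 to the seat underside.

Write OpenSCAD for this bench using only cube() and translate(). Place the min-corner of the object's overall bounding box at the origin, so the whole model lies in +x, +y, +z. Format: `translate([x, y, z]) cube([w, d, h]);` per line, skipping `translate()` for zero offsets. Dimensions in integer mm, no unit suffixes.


translate([0, 0, 439]) cube([1509, 312, 32]);
cube([44, 44, 439]);
translate([0, 268, 0]) cube([44, 44, 439]);
translate([1465, 0, 0]) cube([44, 44, 439]);
translate([1465, 268, 0]) cube([44, 44, 439]);


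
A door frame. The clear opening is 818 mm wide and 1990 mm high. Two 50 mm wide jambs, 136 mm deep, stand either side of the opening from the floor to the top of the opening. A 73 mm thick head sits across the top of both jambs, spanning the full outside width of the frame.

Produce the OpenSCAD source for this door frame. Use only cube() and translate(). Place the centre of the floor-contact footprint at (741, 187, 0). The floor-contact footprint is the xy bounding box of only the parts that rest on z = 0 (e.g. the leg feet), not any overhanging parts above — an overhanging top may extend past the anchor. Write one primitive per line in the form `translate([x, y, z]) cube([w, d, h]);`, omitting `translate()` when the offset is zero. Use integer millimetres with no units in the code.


translate([282, 119, 0]) cube([50, 136, 1990]);
translate([1150, 119, 0]) cube([50, 136, 1990]);
translate([282, 119, 1990]) cube([918, 136, 73]);


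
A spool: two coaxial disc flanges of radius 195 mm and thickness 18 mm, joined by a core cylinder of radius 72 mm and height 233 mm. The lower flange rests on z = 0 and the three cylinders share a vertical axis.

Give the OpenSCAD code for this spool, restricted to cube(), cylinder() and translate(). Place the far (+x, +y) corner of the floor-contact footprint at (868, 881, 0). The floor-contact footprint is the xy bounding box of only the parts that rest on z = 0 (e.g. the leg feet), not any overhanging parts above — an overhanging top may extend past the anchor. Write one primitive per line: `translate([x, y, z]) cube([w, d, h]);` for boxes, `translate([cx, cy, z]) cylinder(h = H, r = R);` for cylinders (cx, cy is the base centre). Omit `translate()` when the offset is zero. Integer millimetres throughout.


translate([673, 686, 0]) cylinder(h = 18, r = 195);
translate([673, 686, 18]) cylinder(h = 233, r = 72);
translate([673, 686, 251]) cylinder(h = 18, r = 195);


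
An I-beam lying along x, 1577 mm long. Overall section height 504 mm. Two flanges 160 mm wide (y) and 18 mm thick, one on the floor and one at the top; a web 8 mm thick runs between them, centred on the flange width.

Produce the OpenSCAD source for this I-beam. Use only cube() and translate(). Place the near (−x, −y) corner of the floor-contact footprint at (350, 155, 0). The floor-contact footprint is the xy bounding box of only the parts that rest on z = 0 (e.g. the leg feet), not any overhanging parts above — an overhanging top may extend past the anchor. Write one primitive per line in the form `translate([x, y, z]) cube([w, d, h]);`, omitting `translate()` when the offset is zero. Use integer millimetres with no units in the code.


translate([350, 155, 0]) cube([1577, 160, 18]);
translate([350, 231, 18]) cube([1577, 8, 468]);
translate([350, 155, 486]) cube([1577, 160, 18]);


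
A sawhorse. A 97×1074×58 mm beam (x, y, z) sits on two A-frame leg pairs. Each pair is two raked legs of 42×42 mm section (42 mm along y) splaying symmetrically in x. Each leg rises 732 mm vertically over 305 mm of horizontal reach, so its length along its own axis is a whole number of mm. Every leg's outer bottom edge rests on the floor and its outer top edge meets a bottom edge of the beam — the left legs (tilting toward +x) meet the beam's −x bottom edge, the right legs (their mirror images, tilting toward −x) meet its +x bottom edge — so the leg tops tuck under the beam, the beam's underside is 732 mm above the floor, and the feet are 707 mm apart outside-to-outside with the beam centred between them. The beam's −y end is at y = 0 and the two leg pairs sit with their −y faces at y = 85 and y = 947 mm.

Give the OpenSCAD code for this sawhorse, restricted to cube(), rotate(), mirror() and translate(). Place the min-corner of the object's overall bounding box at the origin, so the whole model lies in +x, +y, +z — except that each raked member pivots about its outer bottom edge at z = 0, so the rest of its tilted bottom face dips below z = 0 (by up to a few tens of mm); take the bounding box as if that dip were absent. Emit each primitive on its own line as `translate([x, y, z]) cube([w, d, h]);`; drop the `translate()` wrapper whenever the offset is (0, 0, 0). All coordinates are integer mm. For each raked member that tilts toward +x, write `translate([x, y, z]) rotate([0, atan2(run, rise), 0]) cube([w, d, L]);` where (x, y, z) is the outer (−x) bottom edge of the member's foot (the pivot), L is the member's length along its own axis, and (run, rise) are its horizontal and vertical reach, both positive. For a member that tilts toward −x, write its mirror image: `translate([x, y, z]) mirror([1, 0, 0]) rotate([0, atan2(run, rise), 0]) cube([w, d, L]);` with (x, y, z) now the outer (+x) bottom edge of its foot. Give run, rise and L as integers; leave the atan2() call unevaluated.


// leg length = √(305² + 732²) = 793
// right-leg outer foot x = 2·305 + 97 = 707
// beam min-corner = (305, 0, 732)
translate([305, 0, 732]) cube([97, 1074, 58]);
translate([0, 85, 0]) rotate([0, atan2(305, 732), 0]) cube([42, 42, 793]);
translate([707, 85, 0]) mirror([1, 0, 0]) rotate([0, atan2(305, 732), 0]) cube([42, 42, 793]);
translate([0, 947, 0]) rotate([0, atan2(305, 732), 0]) cube([42, 42, 793]);
translate([707, 947, 0]) mirror([1, 0, 0]) rotate([0, atan2(305, 732), 0]) cube([42, 42, 793]);


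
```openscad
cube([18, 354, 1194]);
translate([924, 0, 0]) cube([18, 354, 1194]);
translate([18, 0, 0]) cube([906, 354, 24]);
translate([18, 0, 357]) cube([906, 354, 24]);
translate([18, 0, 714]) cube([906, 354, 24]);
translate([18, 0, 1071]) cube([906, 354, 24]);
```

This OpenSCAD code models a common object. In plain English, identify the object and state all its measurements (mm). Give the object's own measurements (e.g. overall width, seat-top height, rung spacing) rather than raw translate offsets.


An open bookshelf. Two side panels, each 18 mm thick, 354 mm deep and 1194 mm tall, stand 942 mm apart (outside-to-outside). Between them sit 4 shelves, each 24 mm thick and 354 mm deep, spanning the full gap between the sides. The bottom shelf rests on the floor (its underside at z = 0) and the clear gap between one shelf's top and the next shelf's underside is 333 mm.


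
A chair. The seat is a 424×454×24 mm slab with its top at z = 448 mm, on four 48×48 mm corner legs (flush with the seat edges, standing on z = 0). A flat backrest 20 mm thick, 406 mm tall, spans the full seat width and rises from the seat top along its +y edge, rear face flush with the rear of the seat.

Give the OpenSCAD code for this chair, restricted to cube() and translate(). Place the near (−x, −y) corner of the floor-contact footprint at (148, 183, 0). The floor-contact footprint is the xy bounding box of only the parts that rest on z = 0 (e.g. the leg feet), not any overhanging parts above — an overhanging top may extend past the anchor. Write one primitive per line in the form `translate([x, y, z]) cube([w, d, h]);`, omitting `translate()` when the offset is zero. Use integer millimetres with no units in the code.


translate([148, 183, 424]) cube([424, 454, 24]);
translate([148, 183, 0]) cube([48, 48, 424]);
translate([524, 183, 0]) cube([48, 48, 424]);
translate([148, 589, 0]) cube([48, 48, 424]);
translate([524, 589, 0]) cube([48, 48, 424]);
translate([148, 617, 448]) cube([424, 20, 406]);


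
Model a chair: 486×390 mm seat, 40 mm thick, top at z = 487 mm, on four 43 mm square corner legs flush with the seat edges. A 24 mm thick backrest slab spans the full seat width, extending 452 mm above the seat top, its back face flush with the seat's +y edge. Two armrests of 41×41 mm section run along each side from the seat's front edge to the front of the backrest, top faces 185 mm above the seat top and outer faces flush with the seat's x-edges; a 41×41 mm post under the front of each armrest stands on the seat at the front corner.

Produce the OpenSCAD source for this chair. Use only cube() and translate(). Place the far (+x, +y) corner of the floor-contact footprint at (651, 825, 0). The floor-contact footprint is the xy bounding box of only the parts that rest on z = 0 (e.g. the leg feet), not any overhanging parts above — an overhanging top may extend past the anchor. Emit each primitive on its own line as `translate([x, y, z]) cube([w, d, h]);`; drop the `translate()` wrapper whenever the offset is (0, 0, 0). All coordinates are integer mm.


// leg_h = 487 - 40 = 447
// arm post h = 185 - 41 = 144
translate([165, 435, 447]) cube([486, 390, 40]);
translate([165, 435, 0]) cube([43, 43, 447]);
translate([608, 435, 0]) cube([43, 43, 447]);
translate([165, 782, 0]) cube([43, 43, 447]);
translate([608, 782, 0]) cube([43, 43, 447]);
translate([165, 801, 487]) cube([486, 24, 452]);
translate([165, 435, 631]) cube([41, 366, 41]);
translate([610, 435, 631]) cube([41, 366, 41]);
translate([165, 435, 487]) cube([41, 41, 144]);
translate([610, 435, 487]) cube([41, 41, 144]);


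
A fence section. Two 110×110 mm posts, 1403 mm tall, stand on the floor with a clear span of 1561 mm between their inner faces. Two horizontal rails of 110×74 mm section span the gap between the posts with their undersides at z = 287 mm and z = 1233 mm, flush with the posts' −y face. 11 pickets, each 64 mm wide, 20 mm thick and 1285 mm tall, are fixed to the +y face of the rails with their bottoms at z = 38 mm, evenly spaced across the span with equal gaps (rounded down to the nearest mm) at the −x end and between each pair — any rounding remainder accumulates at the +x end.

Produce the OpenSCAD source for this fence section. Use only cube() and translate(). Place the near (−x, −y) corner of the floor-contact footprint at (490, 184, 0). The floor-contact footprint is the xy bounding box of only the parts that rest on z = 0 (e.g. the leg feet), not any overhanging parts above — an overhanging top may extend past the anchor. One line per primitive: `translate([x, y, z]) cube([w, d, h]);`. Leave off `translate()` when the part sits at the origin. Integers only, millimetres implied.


translate([490, 184, 0]) cube([110, 110, 1403]);
translate([2161, 184, 0]) cube([110, 110, 1403]);
translate([600, 184, 287]) cube([1561, 110, 74]);
translate([600, 184, 1233]) cube([1561, 110, 74]);
translate([671, 294, 38]) cube([64, 20, 1285]);
translate([806, 294, 38]) cube([64, 20, 1285]);
translate([941, 294, 38]) cube([64, 20, 1285]);
translate([1076, 294, 38]) cube([64, 20, 1285]);
translate([1211, 294, 38]) cube([64, 20, 1285]);
translate([1346, 294, 38]) cube([64, 20, 1285]);
translate([1481, 294, 38]) cube([64, 20, 1285]);
translate([1616, 294, 38]) cube([64, 20, 1285]);
translate([1751, 294, 38]) cube([64, 20, 1285]);
translate([1886, 294, 38]) cube([64, 20, 1285]);
translate([2021, 294, 38]) cube([64, 20, 1285]);
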